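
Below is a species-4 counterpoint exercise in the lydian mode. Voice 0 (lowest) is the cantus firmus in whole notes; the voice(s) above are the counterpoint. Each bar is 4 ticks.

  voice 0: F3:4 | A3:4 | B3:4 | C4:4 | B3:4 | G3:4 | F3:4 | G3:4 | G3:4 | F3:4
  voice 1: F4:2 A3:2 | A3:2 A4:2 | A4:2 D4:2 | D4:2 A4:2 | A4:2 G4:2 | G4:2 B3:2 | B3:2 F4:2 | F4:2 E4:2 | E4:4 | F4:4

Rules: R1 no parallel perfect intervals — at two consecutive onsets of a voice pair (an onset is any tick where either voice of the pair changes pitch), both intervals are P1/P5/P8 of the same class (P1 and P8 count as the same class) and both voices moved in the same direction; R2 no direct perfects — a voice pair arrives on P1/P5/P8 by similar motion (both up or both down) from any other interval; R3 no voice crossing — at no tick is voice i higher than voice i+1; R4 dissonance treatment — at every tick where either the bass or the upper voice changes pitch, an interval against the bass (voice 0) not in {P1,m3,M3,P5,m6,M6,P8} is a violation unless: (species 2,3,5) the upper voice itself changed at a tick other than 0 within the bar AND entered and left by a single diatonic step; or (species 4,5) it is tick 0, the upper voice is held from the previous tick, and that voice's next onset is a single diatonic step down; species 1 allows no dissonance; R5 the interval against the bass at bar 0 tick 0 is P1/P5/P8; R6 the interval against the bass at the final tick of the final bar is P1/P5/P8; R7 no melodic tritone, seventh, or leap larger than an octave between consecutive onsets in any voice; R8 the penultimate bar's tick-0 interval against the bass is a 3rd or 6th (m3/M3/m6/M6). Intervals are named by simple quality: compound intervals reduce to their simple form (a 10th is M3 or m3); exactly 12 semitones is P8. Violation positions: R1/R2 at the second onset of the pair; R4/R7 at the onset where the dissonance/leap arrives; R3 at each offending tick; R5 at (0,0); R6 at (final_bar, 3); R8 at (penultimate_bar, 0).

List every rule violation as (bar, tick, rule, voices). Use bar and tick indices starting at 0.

(2, 0, R4, (0, 1))
(3, 0, R4, (0, 1))
(6, 0, R4, (0, 1))
(6, 2, R7, (1,))

bar 0: v0=F3 v1=F4 downbeat P8
bar 1: v0=A3 v1=A3 downbeat P1
bar 2: v0=B3 v1=A4 downbeat m7
bar 3: v0=C4 v1=D4 downbeat M2
bar 4: v0=B3 v1=A4 downbeat m7
bar 5: v0=G3 v1=G4 downbeat P8
bar 6: v0=F3 v1=B3 downbeat TT
bar 7: v0=G3 v1=F4 downbeat m7
bar 8: v0=G3 v1=E4 downbeat M6
bar 9: v0=F3 v1=F4 downbeat P8
  -> R4 @ bar 2 tick 0 v(0, 1): B3/A4 m7 untreated
  -> R4 @ bar 3 tick 0 v(0, 1): C4/D4 M2 untreated
  -> R4 @ bar 6 tick 0 v(0, 1): F3/B3 TT untreated
  -> R7 @ bar 6 tick 2 v(1,): B3->F4 leap 6st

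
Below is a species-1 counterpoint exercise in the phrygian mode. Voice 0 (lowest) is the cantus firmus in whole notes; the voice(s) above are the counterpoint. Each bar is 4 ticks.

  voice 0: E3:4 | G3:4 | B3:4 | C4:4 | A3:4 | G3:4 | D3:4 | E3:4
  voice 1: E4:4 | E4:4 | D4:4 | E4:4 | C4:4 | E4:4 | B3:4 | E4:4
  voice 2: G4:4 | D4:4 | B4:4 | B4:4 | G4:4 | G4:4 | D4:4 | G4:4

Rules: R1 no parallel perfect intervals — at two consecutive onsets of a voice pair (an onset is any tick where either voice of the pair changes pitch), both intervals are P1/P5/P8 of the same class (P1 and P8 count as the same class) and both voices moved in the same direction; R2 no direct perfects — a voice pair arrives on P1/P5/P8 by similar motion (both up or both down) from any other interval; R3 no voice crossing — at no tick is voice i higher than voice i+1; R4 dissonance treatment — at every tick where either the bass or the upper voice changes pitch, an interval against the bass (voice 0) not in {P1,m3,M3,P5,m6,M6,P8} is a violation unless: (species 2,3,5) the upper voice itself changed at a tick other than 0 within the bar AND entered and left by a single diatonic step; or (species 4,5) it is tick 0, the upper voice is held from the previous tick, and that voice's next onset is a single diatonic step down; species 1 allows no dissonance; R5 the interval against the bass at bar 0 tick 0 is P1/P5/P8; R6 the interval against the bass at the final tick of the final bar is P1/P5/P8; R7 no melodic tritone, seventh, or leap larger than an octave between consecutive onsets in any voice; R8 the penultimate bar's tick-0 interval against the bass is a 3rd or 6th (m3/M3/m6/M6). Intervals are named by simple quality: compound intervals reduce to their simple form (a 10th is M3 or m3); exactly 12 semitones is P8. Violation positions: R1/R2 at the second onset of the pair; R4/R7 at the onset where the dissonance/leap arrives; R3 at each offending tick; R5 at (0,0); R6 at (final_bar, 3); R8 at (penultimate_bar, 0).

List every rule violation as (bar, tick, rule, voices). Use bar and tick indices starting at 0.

bar 0: v0=E3 v1=E4 v2=G4 downbeat m3
bar 1: v0=G3 v1=E4 v2=D4 downbeat P5
bar 2: v0=B3 v1=D4 v2=B4 downbeat P8
bar 3: v0=C4 v1=E4 v2=B4 downbeat M7
bar 4: v0=A3 v1=C4 v2=G4 downbeat m7
bar 5: v0=G3 v1=E4 v2=G4 downbeat P8
bar 6: v0=D3 v1=B3 v2=D4 downbeat P8
bar 7: v0=E3 v1=E4 v2=G4 downbeat m3
  -> R5 @ bar 0 tick 0 v(0, 2): opens on m3
  -> R3 @ bar 1 tick 0 v(1, 2): E4 above D4
  -> R3 @ bar 1 tick 1 v(1, 2): E4 above D4
  -> R3 @ bar 1 tick 2 v(1, 2): E4 above D4
  -> R3 @ bar 1 tick 3 v(1, 2): E4 above D4
  -> R2 @ bar 2 tick 0 v(0, 2): G3/D4 P5 -> B3/B4 P8 similar
  -> R4 @ bar 3 tick 0 v(0, 2): C4/B4 M7 untreated
  -> R1 @ bar 4 tick 0 v(1, 2): E4/B4 P5 -> C4/G4 P5 similar
  -> R4 @ bar 4 tick 0 v(0, 2): A3/G4 m7 untreated
  -> R1 @ bar 6 tick 0 v(0, 2): G3/G4 P8 -> D3/D4 P8 similar
  -> R8 @ bar 6 tick 0 v(0, 2): penult P8 not 3rd/6th
  -> R2 @ bar 7 tick 0 v(0, 1): D3/B3 M6 -> E3/E4 P8 similar
  -> R6 @ bar 7 tick 3 v(0, 2): closes on m3

(0, 0, R5, (0, 2))
(1, 0, R3, (1, 2))
(1, 1, R3, (1, 2))
(1, 2, R3, (1, 2))
(1, 3, R3, (1, 2))
(2, 0, R2, (0, 2))
(3, 0, R4, (0, 2))
(4, 0, R1, (1, 2))
(4, 0, R4, (0, 2))
(6, 0, R1, (0, 2))
(6, 0, R8, (0, 2))
(7, 0, R2, (0, 1))
(7, 3, R6, (0, 2))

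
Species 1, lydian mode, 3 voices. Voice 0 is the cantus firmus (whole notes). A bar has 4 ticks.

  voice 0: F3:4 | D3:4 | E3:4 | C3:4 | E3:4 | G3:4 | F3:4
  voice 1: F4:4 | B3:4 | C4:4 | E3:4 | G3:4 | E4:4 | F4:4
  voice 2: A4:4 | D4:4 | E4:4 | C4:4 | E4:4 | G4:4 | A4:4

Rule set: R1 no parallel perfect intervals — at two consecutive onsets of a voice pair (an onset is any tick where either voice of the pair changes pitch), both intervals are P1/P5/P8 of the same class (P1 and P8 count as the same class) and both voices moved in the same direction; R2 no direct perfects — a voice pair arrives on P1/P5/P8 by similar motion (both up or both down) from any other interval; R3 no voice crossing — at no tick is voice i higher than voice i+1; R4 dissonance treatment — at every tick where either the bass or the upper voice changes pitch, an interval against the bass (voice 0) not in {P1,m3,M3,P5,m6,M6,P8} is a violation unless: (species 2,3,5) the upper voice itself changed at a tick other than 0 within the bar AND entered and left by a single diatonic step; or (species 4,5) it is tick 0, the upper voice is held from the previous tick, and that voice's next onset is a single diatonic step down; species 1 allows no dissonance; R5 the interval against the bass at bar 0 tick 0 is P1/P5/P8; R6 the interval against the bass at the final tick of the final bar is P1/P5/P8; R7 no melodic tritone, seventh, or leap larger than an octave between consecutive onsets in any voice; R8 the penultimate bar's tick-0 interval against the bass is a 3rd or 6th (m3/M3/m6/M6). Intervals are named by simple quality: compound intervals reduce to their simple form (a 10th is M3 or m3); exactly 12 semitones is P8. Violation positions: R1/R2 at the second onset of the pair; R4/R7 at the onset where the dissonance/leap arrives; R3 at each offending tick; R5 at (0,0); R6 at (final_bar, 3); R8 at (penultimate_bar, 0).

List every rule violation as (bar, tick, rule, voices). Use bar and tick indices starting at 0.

bar 0: v0=F3 v1=F4 v2=A4 downbeat M3
bar 1: v0=D3 v1=B3 v2=D4 downbeat P8
bar 2: v0=E3 v1=C4 v2=E4 downbeat P8
bar 3: v0=C3 v1=E3 v2=C4 downbeat P8
bar 4: v0=E3 v1=G3 v2=E4 downbeat P8
bar 5: v0=G3 v1=E4 v2=G4 downbeat P8
bar 6: v0=F3 v1=F4 v2=A4 downbeat M3
  -> R5 @ bar 0 tick 0 v(0, 2): opens on M3
  -> R2 @ bar 1 tick 0 v(0, 2): F3/A4 M3 -> D3/D4 P8 similar
  -> R7 @ bar 1 tick 0 v(1,): F4->B3 leap 6st
  -> R1 @ bar 2 tick 0 v(0, 2): D3/D4 P8 -> E3/E4 P8 similar
  -> R1 @ bar 3 tick 0 v(0, 2): E3/E4 P8 -> C3/C4 P8 similar
  -> R1 @ bar 4 tick 0 v(0, 2): C3/C4 P8 -> E3/E4 P8 similar
  -> R1 @ bar 5 tick 0 v(0, 2): E3/E4 P8 -> G3/G4 P8 similar
  -> R8 @ bar 5 tick 0 v(0, 2): penult P8 not 3rd/6th
  -> R6 @ bar 6 tick 3 v(0, 2): closes on M3

(0, 0, R5, (0, 2))
(1, 0, R2, (0, 2))
(1, 0, R7, (1,))
(2, 0, R1, (0, 2))
(3, 0, R1, (0, 2))
(4, 0, R1, (0, 2))
(5, 0, R1, (0, 2))
(5, 0, R8, (0, 2))
(6, 3, R6, (0, 2))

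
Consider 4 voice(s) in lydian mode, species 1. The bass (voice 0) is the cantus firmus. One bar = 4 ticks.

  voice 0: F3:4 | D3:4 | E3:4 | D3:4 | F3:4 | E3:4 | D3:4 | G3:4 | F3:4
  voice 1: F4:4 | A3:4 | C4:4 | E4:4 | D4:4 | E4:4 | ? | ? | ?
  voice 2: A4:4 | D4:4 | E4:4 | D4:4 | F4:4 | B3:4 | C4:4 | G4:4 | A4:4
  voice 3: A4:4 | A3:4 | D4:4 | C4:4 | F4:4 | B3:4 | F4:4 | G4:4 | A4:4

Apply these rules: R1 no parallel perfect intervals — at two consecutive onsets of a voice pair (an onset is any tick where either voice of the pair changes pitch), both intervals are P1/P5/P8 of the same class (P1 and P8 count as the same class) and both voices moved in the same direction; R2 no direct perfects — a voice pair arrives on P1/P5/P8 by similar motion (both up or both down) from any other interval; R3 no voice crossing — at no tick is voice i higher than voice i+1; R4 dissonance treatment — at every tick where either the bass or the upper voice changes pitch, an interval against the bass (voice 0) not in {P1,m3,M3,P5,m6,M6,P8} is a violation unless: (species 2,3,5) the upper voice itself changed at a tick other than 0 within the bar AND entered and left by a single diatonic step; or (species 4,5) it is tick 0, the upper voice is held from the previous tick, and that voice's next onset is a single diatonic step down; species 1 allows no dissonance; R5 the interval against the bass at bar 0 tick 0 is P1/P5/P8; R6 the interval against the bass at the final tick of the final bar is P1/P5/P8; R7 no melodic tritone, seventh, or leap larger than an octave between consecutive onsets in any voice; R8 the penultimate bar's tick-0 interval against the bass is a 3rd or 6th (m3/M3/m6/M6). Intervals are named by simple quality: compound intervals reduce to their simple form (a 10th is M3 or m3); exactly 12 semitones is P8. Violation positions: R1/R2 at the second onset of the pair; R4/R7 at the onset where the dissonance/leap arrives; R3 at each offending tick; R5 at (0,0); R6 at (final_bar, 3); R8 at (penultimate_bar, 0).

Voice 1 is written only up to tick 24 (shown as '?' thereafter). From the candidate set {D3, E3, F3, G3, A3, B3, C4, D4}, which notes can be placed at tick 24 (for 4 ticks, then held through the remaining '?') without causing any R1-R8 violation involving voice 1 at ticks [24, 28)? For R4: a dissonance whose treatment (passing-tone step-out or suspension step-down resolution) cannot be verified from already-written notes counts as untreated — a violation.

{B3}

D3: violates R1,R7
E3: violates R4
F3: violates R7
G3: violates R4
A3: violates R2
B3: legal
C4: violates R4
D4: violates R1,R3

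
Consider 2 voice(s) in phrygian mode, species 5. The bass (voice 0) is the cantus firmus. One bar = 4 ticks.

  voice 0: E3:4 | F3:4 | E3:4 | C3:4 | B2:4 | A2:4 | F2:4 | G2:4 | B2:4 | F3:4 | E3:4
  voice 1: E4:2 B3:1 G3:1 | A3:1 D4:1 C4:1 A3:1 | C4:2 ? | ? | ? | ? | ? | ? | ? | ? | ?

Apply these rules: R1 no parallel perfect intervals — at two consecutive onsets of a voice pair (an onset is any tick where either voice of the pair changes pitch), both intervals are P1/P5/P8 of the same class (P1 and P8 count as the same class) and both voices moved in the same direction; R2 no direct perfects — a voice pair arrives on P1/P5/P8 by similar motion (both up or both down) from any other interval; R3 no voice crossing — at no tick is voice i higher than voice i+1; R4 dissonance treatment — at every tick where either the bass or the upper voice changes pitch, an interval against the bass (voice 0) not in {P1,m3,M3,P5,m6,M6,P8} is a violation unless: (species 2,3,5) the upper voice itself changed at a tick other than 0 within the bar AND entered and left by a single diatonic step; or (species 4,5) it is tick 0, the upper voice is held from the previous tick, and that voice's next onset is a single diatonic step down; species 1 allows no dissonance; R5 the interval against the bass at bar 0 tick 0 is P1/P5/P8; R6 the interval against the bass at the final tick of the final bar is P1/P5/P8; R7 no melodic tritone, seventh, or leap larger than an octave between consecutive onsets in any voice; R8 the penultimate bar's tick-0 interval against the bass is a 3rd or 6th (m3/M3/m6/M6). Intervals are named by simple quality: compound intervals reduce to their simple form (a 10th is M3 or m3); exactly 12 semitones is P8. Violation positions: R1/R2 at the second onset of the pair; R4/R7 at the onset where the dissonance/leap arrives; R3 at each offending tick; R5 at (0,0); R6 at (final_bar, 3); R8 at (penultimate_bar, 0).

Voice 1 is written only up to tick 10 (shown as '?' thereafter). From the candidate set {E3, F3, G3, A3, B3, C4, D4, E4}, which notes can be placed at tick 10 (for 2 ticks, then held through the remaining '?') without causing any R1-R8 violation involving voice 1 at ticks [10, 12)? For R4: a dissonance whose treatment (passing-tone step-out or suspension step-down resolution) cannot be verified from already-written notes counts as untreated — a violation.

{B3, C4, E3, E4, G3}

E3: legal
F3: violates R4
G3: legal
A3: violates R4
B3: legal
C4: legal
D4: violates R4
E4: legal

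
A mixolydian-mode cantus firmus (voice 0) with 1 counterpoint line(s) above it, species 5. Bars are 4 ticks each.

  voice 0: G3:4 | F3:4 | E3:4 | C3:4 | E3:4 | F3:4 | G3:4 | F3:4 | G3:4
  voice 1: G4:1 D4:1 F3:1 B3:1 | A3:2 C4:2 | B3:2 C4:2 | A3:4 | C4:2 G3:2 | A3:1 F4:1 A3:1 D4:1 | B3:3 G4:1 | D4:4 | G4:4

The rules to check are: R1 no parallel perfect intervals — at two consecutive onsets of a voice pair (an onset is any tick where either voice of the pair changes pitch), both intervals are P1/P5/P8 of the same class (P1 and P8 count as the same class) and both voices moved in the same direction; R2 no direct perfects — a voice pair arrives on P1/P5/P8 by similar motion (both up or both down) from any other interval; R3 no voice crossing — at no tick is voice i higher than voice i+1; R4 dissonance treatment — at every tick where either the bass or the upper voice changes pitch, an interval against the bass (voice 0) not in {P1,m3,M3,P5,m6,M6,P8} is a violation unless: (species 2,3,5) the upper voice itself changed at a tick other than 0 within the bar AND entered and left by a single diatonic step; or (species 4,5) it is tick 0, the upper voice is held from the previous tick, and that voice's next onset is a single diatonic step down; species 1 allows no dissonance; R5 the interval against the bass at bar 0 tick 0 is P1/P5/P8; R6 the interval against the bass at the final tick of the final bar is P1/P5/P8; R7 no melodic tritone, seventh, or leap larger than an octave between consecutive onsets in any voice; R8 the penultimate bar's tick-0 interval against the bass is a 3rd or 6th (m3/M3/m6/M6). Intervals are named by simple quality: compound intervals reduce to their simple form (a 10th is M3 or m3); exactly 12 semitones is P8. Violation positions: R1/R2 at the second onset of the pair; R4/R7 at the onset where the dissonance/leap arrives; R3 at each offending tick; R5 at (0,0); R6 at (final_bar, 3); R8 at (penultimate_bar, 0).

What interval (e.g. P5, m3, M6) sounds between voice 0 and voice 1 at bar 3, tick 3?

M6

voice 0=C3 voice 1=A3 -> M6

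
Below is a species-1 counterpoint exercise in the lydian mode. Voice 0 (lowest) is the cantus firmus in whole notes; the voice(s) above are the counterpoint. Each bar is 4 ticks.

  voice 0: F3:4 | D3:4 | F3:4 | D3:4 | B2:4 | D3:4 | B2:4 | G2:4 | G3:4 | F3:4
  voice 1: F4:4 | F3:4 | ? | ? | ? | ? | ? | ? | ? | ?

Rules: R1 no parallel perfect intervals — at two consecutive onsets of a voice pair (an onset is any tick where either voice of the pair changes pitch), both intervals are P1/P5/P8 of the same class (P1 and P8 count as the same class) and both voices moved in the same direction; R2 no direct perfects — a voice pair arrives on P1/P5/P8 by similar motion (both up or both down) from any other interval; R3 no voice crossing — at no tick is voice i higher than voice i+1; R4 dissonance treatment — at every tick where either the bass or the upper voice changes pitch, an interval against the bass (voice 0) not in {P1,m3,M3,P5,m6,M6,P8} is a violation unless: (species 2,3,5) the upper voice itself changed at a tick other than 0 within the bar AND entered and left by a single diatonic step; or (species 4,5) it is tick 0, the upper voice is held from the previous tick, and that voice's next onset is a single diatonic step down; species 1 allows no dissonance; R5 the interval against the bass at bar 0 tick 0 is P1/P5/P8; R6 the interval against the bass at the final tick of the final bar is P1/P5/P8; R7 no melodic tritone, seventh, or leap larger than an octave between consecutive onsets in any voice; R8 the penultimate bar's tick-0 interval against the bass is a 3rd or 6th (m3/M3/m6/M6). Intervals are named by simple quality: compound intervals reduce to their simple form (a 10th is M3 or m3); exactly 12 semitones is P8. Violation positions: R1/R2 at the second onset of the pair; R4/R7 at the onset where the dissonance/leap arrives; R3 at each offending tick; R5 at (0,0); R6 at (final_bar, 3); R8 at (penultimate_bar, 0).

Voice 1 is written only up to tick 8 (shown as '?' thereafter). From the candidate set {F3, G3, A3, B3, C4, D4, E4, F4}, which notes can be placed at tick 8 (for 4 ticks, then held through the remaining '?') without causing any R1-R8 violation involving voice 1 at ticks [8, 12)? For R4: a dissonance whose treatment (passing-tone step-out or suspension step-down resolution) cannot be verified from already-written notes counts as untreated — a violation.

F3: legal
G3: violates R4
A3: legal
B3: violates R4,R7
C4: violates R2
D4: legal
E4: violates R4,R7
F4: violates R2

{A3, D4, F3}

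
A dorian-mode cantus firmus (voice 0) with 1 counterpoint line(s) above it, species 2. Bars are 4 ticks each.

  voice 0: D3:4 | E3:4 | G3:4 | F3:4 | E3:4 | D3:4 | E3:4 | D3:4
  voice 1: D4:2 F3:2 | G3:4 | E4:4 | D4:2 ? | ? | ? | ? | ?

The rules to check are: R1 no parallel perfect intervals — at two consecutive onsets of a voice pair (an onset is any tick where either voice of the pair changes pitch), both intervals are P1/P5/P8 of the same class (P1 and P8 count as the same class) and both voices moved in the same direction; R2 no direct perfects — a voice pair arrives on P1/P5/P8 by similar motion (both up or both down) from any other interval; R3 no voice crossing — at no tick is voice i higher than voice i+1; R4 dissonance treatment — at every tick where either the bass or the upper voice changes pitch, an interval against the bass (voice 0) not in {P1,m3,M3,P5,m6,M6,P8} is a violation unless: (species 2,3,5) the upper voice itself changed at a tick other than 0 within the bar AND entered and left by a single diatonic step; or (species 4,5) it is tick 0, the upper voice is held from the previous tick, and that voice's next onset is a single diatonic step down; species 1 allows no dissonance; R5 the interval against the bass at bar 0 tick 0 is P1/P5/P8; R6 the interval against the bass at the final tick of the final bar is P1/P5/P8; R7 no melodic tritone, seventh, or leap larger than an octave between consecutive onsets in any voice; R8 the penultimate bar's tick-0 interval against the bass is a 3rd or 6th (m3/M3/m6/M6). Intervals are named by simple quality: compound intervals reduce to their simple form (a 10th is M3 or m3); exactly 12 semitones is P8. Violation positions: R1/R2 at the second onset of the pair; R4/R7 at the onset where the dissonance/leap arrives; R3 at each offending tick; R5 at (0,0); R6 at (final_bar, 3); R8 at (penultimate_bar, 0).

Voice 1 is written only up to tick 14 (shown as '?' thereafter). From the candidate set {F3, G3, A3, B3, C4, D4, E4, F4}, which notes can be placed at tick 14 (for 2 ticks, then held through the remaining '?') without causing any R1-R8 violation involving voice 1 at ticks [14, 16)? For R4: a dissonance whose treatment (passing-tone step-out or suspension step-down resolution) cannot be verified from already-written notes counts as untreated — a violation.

F3: legal
G3: violates R4
A3: legal
B3: violates R4
C4: legal
D4: legal
E4: violates R4
F4: legal

{A3, C4, D4, F3, F4}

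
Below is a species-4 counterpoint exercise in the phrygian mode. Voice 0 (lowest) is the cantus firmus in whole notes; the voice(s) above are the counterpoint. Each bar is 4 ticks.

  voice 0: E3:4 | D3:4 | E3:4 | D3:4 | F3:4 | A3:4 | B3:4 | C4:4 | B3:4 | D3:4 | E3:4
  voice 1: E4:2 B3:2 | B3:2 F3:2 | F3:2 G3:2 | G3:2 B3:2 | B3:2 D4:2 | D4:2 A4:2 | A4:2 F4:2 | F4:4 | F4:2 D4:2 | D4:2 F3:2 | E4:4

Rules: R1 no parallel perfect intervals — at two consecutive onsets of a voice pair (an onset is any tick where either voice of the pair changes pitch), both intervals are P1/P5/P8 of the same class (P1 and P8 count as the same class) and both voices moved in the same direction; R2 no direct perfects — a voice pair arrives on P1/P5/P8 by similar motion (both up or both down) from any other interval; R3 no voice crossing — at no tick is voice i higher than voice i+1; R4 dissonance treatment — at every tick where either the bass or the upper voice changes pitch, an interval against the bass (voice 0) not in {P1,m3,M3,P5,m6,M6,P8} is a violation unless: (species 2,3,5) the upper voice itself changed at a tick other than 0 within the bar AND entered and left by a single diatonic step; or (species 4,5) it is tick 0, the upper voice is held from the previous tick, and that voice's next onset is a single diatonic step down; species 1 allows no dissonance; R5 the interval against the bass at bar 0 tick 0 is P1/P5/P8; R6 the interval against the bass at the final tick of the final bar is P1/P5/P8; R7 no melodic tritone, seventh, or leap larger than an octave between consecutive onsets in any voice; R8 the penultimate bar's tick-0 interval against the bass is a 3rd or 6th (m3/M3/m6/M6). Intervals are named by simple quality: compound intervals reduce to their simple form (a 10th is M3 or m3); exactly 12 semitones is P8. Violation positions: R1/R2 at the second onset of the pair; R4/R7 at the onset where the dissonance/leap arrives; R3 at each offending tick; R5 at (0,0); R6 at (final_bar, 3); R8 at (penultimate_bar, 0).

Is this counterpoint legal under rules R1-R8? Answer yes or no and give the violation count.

No (12 violations)

bar 0: v0=E3 v1=E4 (P8)
bar 1: v0=D3 v1=B3 (M6)
bar 2: v0=E3 v1=F3 (m2)
bar 3: v0=D3 v1=G3 (P4)
bar 4: v0=F3 v1=B3 (TT)
bar 5: v0=A3 v1=D4 (P4)
bar 6: v0=B3 v1=A4 (m7)
bar 7: v0=C4 v1=F4 (P4)
bar 8: v0=B3 v1=F4 (TT)
bar 9: v0=D3 v1=D4 (P8)
bar 10: v0=E3 v1=E4 (P8)
  R7 @ bar1.2: B3->F3 leap 6st
  R4 @ bar2.0: E3/F3 m2 untreated
  R4 @ bar3.0: D3/G3 P4 untreated
  R4 @ bar4.0: F3/B3 TT untreated
  R4 @ bar5.0: A3/D4 P4 untreated
  R4 @ bar6.0: B3/A4 m7 untreated
  R4 @ bar6.2: B3/F4 TT untreated
  R4 @ bar7.0: C4/F4 P4 untreated
  R4 @ bar8.0: B3/F4 TT untreated
  R8 @ bar9.0: penult P8 not 3rd/6th
  R2 @ bar10.0: D3/F3 m3 -> E3/E4 P8 similar
  R7 @ bar10.0: F3->E4 leap 11st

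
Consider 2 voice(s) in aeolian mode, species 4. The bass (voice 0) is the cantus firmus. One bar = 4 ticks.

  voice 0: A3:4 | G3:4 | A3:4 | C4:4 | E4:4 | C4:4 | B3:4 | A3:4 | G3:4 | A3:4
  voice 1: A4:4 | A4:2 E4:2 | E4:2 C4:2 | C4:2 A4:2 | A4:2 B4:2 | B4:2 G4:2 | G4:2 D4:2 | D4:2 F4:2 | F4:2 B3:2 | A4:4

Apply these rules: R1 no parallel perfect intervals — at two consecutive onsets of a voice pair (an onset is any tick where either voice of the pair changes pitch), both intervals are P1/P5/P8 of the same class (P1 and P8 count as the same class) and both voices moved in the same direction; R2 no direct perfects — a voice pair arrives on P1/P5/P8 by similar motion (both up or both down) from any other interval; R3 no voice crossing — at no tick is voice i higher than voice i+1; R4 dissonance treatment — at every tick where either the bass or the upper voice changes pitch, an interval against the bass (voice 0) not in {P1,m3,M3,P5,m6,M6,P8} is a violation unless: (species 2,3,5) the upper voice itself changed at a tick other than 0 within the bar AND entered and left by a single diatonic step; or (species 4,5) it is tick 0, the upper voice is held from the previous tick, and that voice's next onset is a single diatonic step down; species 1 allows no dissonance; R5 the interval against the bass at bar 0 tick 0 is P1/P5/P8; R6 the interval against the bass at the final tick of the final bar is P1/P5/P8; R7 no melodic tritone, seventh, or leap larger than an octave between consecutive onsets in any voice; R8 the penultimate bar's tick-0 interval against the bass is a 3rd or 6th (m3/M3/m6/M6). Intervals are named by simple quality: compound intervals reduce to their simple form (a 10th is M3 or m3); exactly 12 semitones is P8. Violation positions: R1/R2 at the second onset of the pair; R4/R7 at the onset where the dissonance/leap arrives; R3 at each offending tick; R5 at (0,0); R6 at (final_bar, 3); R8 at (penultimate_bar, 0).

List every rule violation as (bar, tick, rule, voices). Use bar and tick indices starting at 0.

(1, 0, R4, (0, 1))
(4, 0, R4, (0, 1))
(5, 0, R4, (0, 1))
(7, 0, R4, (0, 1))
(8, 0, R4, (0, 1))
(8, 0, R8, (0, 1))
(8, 2, R7, (1,))
(9, 0, R2, (0, 1))
(9, 0, R7, (1,))

bar 0: v0=A3 v1=A4 downbeat P8
bar 1: v0=G3 v1=A4 downbeat M2
bar 2: v0=A3 v1=E4 downbeat P5
bar 3: v0=C4 v1=C4 downbeat P1
bar 4: v0=E4 v1=A4 downbeat P4
bar 5: v0=C4 v1=B4 downbeat M7
bar 6: v0=B3 v1=G4 downbeat m6
bar 7: v0=A3 v1=D4 downbeat P4
bar 8: v0=G3 v1=F4 downbeat m7
bar 9: v0=A3 v1=A4 downbeat P8
  -> R4 @ bar 1 tick 0 v(0, 1): G3/A4 M2 untreated
  -> R4 @ bar 4 tick 0 v(0, 1): E4/A4 P4 untreated
  -> R4 @ bar 5 tick 0 v(0, 1): C4/B4 M7 untreated
  -> R4 @ bar 7 tick 0 v(0, 1): A3/D4 P4 untreated
  -> R4 @ bar 8 tick 0 v(0, 1): G3/F4 m7 untreated
  -> R8 @ bar 8 tick 0 v(0, 1): penult m7 not 3rd/6th
  -> R7 @ bar 8 tick 2 v(1,): F4->B3 leap 6st
  -> R2 @ bar 9 tick 0 v(0, 1): G3/B3 M3 -> A3/A4 P8 similar
  -> R7 @ bar 9 tick 0 v(1,): B3->A4 leap 10st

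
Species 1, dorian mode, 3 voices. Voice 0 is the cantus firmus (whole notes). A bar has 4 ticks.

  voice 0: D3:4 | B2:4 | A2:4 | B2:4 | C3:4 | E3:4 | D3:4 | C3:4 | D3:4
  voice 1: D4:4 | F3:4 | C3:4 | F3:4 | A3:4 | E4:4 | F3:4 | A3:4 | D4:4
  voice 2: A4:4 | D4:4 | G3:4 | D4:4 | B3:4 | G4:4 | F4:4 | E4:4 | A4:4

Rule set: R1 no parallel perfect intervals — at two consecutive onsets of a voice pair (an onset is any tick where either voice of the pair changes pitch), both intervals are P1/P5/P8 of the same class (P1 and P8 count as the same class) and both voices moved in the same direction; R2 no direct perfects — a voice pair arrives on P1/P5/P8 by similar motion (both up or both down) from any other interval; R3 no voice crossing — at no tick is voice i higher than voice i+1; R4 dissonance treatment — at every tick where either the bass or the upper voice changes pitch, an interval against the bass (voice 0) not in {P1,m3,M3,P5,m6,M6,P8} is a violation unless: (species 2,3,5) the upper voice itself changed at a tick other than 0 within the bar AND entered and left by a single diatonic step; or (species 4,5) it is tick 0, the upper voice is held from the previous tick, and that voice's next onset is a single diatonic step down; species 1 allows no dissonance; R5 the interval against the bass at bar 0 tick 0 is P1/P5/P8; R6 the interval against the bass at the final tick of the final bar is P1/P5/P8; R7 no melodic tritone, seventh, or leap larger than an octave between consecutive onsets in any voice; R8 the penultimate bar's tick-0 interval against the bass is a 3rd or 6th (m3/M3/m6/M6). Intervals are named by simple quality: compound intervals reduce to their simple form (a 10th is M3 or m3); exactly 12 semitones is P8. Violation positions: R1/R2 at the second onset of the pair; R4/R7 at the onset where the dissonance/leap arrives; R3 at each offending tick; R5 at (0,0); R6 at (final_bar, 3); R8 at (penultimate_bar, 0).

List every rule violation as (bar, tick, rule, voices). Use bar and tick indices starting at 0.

(1, 0, R4, (0, 1))
(2, 0, R2, (1, 2))
(2, 0, R4, (0, 2))
(3, 0, R4, (0, 1))
(4, 0, R4, (0, 2))
(5, 0, R2, (0, 1))
(6, 0, R2, (1, 2))
(6, 0, R7, (1,))
(8, 0, R1, (1, 2))
(8, 0, R2, (0, 1))
(8, 0, R2, (0, 2))

bar 0: v0=D3 v1=D4 v2=A4 downbeat P5
bar 1: v0=B2 v1=F3 v2=D4 downbeat m3
bar 2: v0=A2 v1=C3 v2=G3 downbeat m7
bar 3: v0=B2 v1=F3 v2=D4 downbeat m3
bar 4: v0=C3 v1=A3 v2=B3 downbeat M7
bar 5: v0=E3 v1=E4 v2=G4 downbeat m3
bar 6: v0=D3 v1=F3 v2=F4 downbeat m3
bar 7: v0=C3 v1=A3 v2=E4 downbeat M3
bar 8: v0=D3 v1=D4 v2=A4 downbeat P5
  -> R4 @ bar 1 tick 0 v(0, 1): B2/F3 TT untreated
  -> R2 @ bar 2 tick 0 v(1, 2): F3/D4 M6 -> C3/G3 P5 similar
  -> R4 @ bar 2 tick 0 v(0, 2): A2/G3 m7 untreated
  -> R4 @ bar 3 tick 0 v(0, 1): B2/F3 TT untreated
  -> R4 @ bar 4 tick 0 v(0, 2): C3/B3 M7 untreated
  -> R2 @ bar 5 tick 0 v(0, 1): C3/A3 M6 -> E3/E4 P8 similar
  -> R2 @ bar 6 tick 0 v(1, 2): E4/G4 m3 -> F3/F4 P8 similar
  -> R7 @ bar 6 tick 0 v(1,): E4->F3 leap 11st
  -> R1 @ bar 8 tick 0 v(1, 2): A3/E4 P5 -> D4/A4 P5 similar
  -> R2 @ bar 8 tick 0 v(0, 1): C3/A3 M6 -> D3/D4 P8 similar
  -> R2 @ bar 8 tick 0 v(0, 2): C3/E4 M3 -> D3/A4 P5 similar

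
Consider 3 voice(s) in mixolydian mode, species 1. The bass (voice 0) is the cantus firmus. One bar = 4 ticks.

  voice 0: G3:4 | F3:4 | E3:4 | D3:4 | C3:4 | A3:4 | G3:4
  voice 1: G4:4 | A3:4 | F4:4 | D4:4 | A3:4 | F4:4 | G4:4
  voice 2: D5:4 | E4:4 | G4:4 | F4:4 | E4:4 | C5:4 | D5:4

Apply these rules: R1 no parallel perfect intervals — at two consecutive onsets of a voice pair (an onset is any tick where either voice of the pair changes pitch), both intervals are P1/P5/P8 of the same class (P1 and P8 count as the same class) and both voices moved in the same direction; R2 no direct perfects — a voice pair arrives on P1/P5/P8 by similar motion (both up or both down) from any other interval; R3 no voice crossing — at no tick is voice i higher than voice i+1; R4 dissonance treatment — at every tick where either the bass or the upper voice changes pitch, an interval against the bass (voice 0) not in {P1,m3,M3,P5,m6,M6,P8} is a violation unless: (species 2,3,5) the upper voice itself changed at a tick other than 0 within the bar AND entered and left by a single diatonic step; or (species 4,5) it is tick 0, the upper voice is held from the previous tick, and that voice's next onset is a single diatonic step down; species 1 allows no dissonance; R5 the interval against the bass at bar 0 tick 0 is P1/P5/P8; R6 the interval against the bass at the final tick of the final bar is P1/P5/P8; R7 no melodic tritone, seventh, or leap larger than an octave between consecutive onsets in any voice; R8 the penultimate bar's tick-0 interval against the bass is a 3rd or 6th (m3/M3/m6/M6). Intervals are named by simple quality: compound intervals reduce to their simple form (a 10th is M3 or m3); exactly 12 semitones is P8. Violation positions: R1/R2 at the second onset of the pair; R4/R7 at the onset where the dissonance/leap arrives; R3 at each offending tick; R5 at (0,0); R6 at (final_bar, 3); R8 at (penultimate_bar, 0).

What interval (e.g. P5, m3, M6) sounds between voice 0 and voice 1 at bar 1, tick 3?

M3

voice 0=F3 voice 1=A3 -> M3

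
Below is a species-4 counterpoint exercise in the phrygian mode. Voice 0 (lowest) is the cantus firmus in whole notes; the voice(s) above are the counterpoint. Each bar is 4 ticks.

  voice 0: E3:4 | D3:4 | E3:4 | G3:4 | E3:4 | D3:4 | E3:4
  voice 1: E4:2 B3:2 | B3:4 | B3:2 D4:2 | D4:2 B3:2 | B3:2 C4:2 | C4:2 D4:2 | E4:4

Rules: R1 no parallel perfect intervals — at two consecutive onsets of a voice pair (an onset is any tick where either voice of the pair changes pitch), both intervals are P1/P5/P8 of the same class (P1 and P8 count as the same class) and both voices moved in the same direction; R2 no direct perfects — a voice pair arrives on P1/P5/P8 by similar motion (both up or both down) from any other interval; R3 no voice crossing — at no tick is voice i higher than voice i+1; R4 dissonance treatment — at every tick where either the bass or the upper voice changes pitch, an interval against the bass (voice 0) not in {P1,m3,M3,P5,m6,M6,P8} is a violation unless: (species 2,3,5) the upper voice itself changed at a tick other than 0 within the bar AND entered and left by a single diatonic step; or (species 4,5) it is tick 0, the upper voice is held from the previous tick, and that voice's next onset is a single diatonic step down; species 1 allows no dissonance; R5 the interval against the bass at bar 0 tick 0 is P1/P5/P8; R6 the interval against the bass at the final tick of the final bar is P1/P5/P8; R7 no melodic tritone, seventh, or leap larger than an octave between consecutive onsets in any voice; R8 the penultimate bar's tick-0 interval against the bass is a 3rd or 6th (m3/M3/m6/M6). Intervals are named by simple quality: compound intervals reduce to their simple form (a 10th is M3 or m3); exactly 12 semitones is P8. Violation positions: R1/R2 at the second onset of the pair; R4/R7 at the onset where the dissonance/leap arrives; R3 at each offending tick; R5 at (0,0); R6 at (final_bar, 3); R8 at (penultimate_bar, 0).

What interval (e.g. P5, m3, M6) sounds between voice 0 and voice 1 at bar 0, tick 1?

P8

voice 0=E3 voice 1=E4 -> P8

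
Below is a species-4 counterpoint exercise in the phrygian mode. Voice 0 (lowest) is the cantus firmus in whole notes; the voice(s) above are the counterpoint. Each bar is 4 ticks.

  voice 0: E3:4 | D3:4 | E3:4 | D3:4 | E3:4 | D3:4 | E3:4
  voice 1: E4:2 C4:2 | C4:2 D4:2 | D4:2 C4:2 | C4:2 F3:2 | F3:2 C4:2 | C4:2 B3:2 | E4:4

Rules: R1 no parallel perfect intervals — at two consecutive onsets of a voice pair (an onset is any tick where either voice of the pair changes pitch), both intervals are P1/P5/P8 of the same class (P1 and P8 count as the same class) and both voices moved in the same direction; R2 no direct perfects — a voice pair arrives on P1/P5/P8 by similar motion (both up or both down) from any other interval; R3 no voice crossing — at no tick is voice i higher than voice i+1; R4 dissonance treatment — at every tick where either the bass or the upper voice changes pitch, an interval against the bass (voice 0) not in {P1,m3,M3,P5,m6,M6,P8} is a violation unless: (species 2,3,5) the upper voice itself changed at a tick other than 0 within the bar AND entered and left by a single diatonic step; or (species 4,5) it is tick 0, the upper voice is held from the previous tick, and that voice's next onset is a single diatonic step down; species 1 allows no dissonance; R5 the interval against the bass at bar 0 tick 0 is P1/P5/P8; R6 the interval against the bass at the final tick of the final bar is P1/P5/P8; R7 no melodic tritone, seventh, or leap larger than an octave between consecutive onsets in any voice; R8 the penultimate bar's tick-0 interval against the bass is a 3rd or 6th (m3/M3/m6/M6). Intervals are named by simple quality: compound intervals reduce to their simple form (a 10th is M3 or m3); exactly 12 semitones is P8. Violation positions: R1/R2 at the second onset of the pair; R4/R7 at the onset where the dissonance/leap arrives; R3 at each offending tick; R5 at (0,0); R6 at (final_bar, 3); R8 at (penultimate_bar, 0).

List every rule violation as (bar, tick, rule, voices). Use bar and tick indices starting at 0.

(1, 0, R4, (0, 1))
(3, 0, R4, (0, 1))
(4, 0, R4, (0, 1))
(5, 0, R8, (0, 1))
(6, 0, R2, (0, 1))

bar 0: v0=E3 v1=E4 downbeat P8
bar 1: v0=D3 v1=C4 downbeat m7
bar 2: v0=E3 v1=D4 downbeat m7
bar 3: v0=D3 v1=C4 downbeat m7
bar 4: v0=E3 v1=F3 downbeat m2
bar 5: v0=D3 v1=C4 downbeat m7
bar 6: v0=E3 v1=E4 downbeat P8
  -> R4 @ bar 1 tick 0 v(0, 1): D3/C4 m7 untreated
  -> R4 @ bar 3 tick 0 v(0, 1): D3/C4 m7 untreated
  -> R4 @ bar 4 tick 0 v(0, 1): E3/F3 m2 untreated
  -> R8 @ bar 5 tick 0 v(0, 1): penult m7 not 3rd/6th
  -> R2 @ bar 6 tick 0 v(0, 1): D3/B3 M6 -> E3/E4 P8 similar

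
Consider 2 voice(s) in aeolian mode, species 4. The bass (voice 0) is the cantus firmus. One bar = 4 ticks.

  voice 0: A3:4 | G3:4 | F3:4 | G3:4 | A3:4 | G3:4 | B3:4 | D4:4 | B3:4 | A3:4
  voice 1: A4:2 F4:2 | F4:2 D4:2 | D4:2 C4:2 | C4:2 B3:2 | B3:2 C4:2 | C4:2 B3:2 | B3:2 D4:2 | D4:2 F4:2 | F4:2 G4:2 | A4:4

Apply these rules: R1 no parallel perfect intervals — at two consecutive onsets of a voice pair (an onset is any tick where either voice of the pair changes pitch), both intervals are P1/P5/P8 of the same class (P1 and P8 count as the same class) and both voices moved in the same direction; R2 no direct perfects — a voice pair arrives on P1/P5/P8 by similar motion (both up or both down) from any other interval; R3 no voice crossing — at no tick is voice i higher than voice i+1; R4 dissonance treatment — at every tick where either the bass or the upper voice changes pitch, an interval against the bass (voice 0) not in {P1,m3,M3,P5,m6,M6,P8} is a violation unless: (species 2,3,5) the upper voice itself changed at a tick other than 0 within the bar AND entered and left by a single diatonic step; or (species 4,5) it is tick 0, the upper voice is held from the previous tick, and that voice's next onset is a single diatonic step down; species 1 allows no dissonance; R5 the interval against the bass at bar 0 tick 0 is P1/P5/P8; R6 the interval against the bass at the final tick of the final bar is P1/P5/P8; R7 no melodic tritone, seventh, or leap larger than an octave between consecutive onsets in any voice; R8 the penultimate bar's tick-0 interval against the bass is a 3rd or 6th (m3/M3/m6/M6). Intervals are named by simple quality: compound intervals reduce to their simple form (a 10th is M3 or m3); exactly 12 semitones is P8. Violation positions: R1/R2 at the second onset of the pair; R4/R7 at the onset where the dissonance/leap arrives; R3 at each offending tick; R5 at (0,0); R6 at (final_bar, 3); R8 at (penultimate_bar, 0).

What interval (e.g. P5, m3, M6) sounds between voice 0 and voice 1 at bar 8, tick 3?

m6

voice 0=B3 voice 1=G4 -> m6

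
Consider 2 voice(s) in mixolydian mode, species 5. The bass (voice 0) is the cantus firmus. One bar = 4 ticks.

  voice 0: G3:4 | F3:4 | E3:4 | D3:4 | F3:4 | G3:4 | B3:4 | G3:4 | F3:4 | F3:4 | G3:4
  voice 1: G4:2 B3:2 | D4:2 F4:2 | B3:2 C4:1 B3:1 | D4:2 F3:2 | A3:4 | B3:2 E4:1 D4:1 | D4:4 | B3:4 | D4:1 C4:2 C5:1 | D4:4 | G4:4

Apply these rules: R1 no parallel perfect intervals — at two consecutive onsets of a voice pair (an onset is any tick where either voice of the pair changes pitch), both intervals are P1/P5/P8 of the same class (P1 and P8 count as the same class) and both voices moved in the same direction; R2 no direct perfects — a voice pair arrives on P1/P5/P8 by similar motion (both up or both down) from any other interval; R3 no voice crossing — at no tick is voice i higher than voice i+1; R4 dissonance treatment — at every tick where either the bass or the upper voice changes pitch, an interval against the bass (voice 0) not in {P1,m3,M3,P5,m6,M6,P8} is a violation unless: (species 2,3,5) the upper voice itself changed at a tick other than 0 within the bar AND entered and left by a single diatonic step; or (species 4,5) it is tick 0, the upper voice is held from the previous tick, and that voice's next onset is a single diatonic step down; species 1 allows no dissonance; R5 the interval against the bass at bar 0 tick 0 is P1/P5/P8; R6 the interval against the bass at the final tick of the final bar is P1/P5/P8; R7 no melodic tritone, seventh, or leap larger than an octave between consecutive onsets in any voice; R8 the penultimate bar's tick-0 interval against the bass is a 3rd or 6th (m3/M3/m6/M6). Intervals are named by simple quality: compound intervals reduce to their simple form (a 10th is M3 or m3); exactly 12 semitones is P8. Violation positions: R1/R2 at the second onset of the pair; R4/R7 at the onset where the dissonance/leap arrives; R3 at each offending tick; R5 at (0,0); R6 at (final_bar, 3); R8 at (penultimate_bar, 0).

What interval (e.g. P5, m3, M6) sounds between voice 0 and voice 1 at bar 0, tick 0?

P8

voice 0=G3 voice 1=G4 -> P8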